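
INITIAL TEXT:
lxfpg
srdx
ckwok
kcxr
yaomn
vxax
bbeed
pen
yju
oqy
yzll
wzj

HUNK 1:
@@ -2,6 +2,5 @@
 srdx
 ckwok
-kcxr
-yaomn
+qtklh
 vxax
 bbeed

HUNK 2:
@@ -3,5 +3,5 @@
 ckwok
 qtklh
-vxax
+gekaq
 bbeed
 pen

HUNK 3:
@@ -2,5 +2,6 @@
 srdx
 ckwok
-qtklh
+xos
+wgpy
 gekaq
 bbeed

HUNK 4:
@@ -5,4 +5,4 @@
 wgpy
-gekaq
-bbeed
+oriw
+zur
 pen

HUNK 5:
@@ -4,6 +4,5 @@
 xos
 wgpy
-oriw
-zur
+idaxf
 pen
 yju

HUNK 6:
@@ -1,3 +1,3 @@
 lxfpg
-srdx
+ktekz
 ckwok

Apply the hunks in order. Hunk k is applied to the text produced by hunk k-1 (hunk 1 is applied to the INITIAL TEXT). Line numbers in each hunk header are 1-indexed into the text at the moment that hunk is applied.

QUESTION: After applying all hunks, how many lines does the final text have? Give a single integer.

Answer: 11

Derivation:
Hunk 1: at line 2 remove [kcxr,yaomn] add [qtklh] -> 11 lines: lxfpg srdx ckwok qtklh vxax bbeed pen yju oqy yzll wzj
Hunk 2: at line 3 remove [vxax] add [gekaq] -> 11 lines: lxfpg srdx ckwok qtklh gekaq bbeed pen yju oqy yzll wzj
Hunk 3: at line 2 remove [qtklh] add [xos,wgpy] -> 12 lines: lxfpg srdx ckwok xos wgpy gekaq bbeed pen yju oqy yzll wzj
Hunk 4: at line 5 remove [gekaq,bbeed] add [oriw,zur] -> 12 lines: lxfpg srdx ckwok xos wgpy oriw zur pen yju oqy yzll wzj
Hunk 5: at line 4 remove [oriw,zur] add [idaxf] -> 11 lines: lxfpg srdx ckwok xos wgpy idaxf pen yju oqy yzll wzj
Hunk 6: at line 1 remove [srdx] add [ktekz] -> 11 lines: lxfpg ktekz ckwok xos wgpy idaxf pen yju oqy yzll wzj
Final line count: 11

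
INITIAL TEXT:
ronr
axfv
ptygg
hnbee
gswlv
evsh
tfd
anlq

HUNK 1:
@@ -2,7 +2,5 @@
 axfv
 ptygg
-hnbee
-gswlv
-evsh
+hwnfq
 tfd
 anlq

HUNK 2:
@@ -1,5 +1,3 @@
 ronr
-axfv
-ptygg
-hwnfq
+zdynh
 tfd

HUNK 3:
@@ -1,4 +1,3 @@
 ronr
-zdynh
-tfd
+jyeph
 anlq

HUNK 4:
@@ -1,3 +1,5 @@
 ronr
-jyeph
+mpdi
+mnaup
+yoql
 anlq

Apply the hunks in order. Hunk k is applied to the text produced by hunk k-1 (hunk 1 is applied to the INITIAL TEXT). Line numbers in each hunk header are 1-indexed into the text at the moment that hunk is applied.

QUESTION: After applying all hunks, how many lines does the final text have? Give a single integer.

Hunk 1: at line 2 remove [hnbee,gswlv,evsh] add [hwnfq] -> 6 lines: ronr axfv ptygg hwnfq tfd anlq
Hunk 2: at line 1 remove [axfv,ptygg,hwnfq] add [zdynh] -> 4 lines: ronr zdynh tfd anlq
Hunk 3: at line 1 remove [zdynh,tfd] add [jyeph] -> 3 lines: ronr jyeph anlq
Hunk 4: at line 1 remove [jyeph] add [mpdi,mnaup,yoql] -> 5 lines: ronr mpdi mnaup yoql anlq
Final line count: 5

Answer: 5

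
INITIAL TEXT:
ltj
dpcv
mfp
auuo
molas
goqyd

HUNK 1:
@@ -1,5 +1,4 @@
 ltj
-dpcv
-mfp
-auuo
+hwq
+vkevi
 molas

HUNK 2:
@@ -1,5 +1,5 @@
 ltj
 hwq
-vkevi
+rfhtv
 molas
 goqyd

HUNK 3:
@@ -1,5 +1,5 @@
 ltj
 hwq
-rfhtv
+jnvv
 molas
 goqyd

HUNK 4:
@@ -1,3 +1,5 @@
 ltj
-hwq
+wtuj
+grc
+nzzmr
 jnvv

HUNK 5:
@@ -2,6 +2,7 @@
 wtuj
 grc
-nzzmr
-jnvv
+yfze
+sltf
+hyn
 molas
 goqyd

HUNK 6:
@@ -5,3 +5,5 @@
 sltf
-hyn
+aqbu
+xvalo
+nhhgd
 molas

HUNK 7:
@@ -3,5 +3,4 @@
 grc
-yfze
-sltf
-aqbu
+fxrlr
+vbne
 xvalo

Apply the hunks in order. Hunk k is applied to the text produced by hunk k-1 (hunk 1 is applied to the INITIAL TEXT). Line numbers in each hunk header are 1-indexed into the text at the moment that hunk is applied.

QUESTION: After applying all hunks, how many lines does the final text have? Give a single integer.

Hunk 1: at line 1 remove [dpcv,mfp,auuo] add [hwq,vkevi] -> 5 lines: ltj hwq vkevi molas goqyd
Hunk 2: at line 1 remove [vkevi] add [rfhtv] -> 5 lines: ltj hwq rfhtv molas goqyd
Hunk 3: at line 1 remove [rfhtv] add [jnvv] -> 5 lines: ltj hwq jnvv molas goqyd
Hunk 4: at line 1 remove [hwq] add [wtuj,grc,nzzmr] -> 7 lines: ltj wtuj grc nzzmr jnvv molas goqyd
Hunk 5: at line 2 remove [nzzmr,jnvv] add [yfze,sltf,hyn] -> 8 lines: ltj wtuj grc yfze sltf hyn molas goqyd
Hunk 6: at line 5 remove [hyn] add [aqbu,xvalo,nhhgd] -> 10 lines: ltj wtuj grc yfze sltf aqbu xvalo nhhgd molas goqyd
Hunk 7: at line 3 remove [yfze,sltf,aqbu] add [fxrlr,vbne] -> 9 lines: ltj wtuj grc fxrlr vbne xvalo nhhgd molas goqyd
Final line count: 9

Answer: 9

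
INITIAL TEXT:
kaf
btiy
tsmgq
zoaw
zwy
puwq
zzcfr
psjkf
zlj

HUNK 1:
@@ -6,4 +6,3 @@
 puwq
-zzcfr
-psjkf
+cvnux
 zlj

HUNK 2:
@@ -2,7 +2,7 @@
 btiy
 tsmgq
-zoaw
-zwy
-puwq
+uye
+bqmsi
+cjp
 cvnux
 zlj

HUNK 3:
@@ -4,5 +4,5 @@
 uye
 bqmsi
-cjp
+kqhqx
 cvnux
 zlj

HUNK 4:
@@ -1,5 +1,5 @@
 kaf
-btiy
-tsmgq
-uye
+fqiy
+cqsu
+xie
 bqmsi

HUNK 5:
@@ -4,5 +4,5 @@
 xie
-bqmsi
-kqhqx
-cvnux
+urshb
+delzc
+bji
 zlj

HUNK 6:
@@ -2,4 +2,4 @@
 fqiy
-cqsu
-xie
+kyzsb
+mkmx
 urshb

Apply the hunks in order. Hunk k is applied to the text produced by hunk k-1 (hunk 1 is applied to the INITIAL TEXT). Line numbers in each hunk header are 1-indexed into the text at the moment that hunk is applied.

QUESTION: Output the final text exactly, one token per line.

Answer: kaf
fqiy
kyzsb
mkmx
urshb
delzc
bji
zlj

Derivation:
Hunk 1: at line 6 remove [zzcfr,psjkf] add [cvnux] -> 8 lines: kaf btiy tsmgq zoaw zwy puwq cvnux zlj
Hunk 2: at line 2 remove [zoaw,zwy,puwq] add [uye,bqmsi,cjp] -> 8 lines: kaf btiy tsmgq uye bqmsi cjp cvnux zlj
Hunk 3: at line 4 remove [cjp] add [kqhqx] -> 8 lines: kaf btiy tsmgq uye bqmsi kqhqx cvnux zlj
Hunk 4: at line 1 remove [btiy,tsmgq,uye] add [fqiy,cqsu,xie] -> 8 lines: kaf fqiy cqsu xie bqmsi kqhqx cvnux zlj
Hunk 5: at line 4 remove [bqmsi,kqhqx,cvnux] add [urshb,delzc,bji] -> 8 lines: kaf fqiy cqsu xie urshb delzc bji zlj
Hunk 6: at line 2 remove [cqsu,xie] add [kyzsb,mkmx] -> 8 lines: kaf fqiy kyzsb mkmx urshb delzc bji zlj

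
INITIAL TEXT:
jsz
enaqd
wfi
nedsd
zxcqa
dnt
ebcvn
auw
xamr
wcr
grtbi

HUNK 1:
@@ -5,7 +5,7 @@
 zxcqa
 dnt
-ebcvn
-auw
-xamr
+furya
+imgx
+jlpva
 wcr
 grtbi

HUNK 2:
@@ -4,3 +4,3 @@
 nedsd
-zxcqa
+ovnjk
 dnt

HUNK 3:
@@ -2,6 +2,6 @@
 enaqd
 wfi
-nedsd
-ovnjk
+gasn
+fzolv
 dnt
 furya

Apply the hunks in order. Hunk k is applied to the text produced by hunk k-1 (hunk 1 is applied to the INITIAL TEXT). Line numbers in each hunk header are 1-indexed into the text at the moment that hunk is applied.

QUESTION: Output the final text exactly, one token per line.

Hunk 1: at line 5 remove [ebcvn,auw,xamr] add [furya,imgx,jlpva] -> 11 lines: jsz enaqd wfi nedsd zxcqa dnt furya imgx jlpva wcr grtbi
Hunk 2: at line 4 remove [zxcqa] add [ovnjk] -> 11 lines: jsz enaqd wfi nedsd ovnjk dnt furya imgx jlpva wcr grtbi
Hunk 3: at line 2 remove [nedsd,ovnjk] add [gasn,fzolv] -> 11 lines: jsz enaqd wfi gasn fzolv dnt furya imgx jlpva wcr grtbi

Answer: jsz
enaqd
wfi
gasn
fzolv
dnt
furya
imgx
jlpva
wcr
grtbi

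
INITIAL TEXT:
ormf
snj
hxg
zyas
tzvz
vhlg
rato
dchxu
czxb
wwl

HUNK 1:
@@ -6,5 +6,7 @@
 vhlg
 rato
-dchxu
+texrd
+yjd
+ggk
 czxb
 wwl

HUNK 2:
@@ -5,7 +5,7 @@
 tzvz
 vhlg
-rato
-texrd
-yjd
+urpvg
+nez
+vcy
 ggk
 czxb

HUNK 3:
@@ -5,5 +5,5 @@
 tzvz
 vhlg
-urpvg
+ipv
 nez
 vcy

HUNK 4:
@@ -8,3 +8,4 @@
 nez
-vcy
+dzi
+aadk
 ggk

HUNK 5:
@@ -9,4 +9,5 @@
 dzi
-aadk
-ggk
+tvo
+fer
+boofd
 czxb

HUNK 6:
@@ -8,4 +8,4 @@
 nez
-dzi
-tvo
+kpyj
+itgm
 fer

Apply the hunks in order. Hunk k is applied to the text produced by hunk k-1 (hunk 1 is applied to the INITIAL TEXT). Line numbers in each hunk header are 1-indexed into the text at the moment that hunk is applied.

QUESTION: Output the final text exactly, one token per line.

Answer: ormf
snj
hxg
zyas
tzvz
vhlg
ipv
nez
kpyj
itgm
fer
boofd
czxb
wwl

Derivation:
Hunk 1: at line 6 remove [dchxu] add [texrd,yjd,ggk] -> 12 lines: ormf snj hxg zyas tzvz vhlg rato texrd yjd ggk czxb wwl
Hunk 2: at line 5 remove [rato,texrd,yjd] add [urpvg,nez,vcy] -> 12 lines: ormf snj hxg zyas tzvz vhlg urpvg nez vcy ggk czxb wwl
Hunk 3: at line 5 remove [urpvg] add [ipv] -> 12 lines: ormf snj hxg zyas tzvz vhlg ipv nez vcy ggk czxb wwl
Hunk 4: at line 8 remove [vcy] add [dzi,aadk] -> 13 lines: ormf snj hxg zyas tzvz vhlg ipv nez dzi aadk ggk czxb wwl
Hunk 5: at line 9 remove [aadk,ggk] add [tvo,fer,boofd] -> 14 lines: ormf snj hxg zyas tzvz vhlg ipv nez dzi tvo fer boofd czxb wwl
Hunk 6: at line 8 remove [dzi,tvo] add [kpyj,itgm] -> 14 lines: ormf snj hxg zyas tzvz vhlg ipv nez kpyj itgm fer boofd czxb wwl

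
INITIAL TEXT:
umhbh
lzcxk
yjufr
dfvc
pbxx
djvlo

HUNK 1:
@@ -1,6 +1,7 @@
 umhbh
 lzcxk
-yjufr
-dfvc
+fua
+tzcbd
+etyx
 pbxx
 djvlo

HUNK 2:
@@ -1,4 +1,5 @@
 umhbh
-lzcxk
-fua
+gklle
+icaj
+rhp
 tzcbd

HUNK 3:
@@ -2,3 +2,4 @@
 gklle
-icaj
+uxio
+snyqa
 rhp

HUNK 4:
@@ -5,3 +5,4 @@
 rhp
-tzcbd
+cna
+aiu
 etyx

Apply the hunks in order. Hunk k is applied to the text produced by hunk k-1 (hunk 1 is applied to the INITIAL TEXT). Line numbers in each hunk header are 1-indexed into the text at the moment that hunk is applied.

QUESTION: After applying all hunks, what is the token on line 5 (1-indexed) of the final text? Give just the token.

Answer: rhp

Derivation:
Hunk 1: at line 1 remove [yjufr,dfvc] add [fua,tzcbd,etyx] -> 7 lines: umhbh lzcxk fua tzcbd etyx pbxx djvlo
Hunk 2: at line 1 remove [lzcxk,fua] add [gklle,icaj,rhp] -> 8 lines: umhbh gklle icaj rhp tzcbd etyx pbxx djvlo
Hunk 3: at line 2 remove [icaj] add [uxio,snyqa] -> 9 lines: umhbh gklle uxio snyqa rhp tzcbd etyx pbxx djvlo
Hunk 4: at line 5 remove [tzcbd] add [cna,aiu] -> 10 lines: umhbh gklle uxio snyqa rhp cna aiu etyx pbxx djvlo
Final line 5: rhp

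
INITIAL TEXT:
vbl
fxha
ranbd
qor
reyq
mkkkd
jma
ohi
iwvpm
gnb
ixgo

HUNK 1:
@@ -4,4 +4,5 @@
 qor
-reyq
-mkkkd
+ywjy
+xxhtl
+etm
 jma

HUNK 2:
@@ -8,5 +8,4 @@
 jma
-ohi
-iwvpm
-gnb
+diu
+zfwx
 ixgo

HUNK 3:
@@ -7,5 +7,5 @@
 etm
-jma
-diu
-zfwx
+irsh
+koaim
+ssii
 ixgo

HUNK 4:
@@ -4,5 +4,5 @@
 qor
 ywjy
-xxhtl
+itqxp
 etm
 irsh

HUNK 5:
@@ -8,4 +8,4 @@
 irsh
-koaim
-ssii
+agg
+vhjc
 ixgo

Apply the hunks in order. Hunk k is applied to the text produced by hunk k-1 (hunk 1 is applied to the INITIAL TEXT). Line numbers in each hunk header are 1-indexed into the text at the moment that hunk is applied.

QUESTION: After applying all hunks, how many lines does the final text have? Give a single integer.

Answer: 11

Derivation:
Hunk 1: at line 4 remove [reyq,mkkkd] add [ywjy,xxhtl,etm] -> 12 lines: vbl fxha ranbd qor ywjy xxhtl etm jma ohi iwvpm gnb ixgo
Hunk 2: at line 8 remove [ohi,iwvpm,gnb] add [diu,zfwx] -> 11 lines: vbl fxha ranbd qor ywjy xxhtl etm jma diu zfwx ixgo
Hunk 3: at line 7 remove [jma,diu,zfwx] add [irsh,koaim,ssii] -> 11 lines: vbl fxha ranbd qor ywjy xxhtl etm irsh koaim ssii ixgo
Hunk 4: at line 4 remove [xxhtl] add [itqxp] -> 11 lines: vbl fxha ranbd qor ywjy itqxp etm irsh koaim ssii ixgo
Hunk 5: at line 8 remove [koaim,ssii] add [agg,vhjc] -> 11 lines: vbl fxha ranbd qor ywjy itqxp etm irsh agg vhjc ixgo
Final line count: 11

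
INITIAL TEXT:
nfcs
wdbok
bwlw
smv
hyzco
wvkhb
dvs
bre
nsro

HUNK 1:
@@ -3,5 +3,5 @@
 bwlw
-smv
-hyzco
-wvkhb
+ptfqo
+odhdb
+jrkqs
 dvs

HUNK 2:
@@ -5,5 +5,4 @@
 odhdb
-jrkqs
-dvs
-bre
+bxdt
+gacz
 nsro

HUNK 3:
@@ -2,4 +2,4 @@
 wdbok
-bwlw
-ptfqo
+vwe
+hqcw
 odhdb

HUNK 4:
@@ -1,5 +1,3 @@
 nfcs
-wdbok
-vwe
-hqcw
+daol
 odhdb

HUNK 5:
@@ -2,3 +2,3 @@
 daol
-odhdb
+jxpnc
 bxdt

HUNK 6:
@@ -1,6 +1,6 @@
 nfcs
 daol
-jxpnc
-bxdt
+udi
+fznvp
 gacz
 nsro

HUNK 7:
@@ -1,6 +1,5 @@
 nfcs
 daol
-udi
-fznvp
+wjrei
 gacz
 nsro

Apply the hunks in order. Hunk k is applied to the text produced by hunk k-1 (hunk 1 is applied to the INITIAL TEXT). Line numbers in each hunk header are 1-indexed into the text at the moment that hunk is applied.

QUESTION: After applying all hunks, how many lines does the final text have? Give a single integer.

Hunk 1: at line 3 remove [smv,hyzco,wvkhb] add [ptfqo,odhdb,jrkqs] -> 9 lines: nfcs wdbok bwlw ptfqo odhdb jrkqs dvs bre nsro
Hunk 2: at line 5 remove [jrkqs,dvs,bre] add [bxdt,gacz] -> 8 lines: nfcs wdbok bwlw ptfqo odhdb bxdt gacz nsro
Hunk 3: at line 2 remove [bwlw,ptfqo] add [vwe,hqcw] -> 8 lines: nfcs wdbok vwe hqcw odhdb bxdt gacz nsro
Hunk 4: at line 1 remove [wdbok,vwe,hqcw] add [daol] -> 6 lines: nfcs daol odhdb bxdt gacz nsro
Hunk 5: at line 2 remove [odhdb] add [jxpnc] -> 6 lines: nfcs daol jxpnc bxdt gacz nsro
Hunk 6: at line 1 remove [jxpnc,bxdt] add [udi,fznvp] -> 6 lines: nfcs daol udi fznvp gacz nsro
Hunk 7: at line 1 remove [udi,fznvp] add [wjrei] -> 5 lines: nfcs daol wjrei gacz nsro
Final line count: 5

Answer: 5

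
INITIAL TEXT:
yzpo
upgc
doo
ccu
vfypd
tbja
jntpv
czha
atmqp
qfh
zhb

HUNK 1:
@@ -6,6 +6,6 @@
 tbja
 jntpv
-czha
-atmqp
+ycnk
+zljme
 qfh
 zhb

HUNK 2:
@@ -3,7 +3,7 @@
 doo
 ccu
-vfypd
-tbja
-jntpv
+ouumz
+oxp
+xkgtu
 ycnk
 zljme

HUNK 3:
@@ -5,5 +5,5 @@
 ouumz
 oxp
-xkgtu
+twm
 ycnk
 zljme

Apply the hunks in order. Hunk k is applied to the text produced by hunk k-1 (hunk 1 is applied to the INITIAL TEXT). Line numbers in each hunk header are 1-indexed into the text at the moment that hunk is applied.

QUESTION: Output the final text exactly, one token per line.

Answer: yzpo
upgc
doo
ccu
ouumz
oxp
twm
ycnk
zljme
qfh
zhb

Derivation:
Hunk 1: at line 6 remove [czha,atmqp] add [ycnk,zljme] -> 11 lines: yzpo upgc doo ccu vfypd tbja jntpv ycnk zljme qfh zhb
Hunk 2: at line 3 remove [vfypd,tbja,jntpv] add [ouumz,oxp,xkgtu] -> 11 lines: yzpo upgc doo ccu ouumz oxp xkgtu ycnk zljme qfh zhb
Hunk 3: at line 5 remove [xkgtu] add [twm] -> 11 lines: yzpo upgc doo ccu ouumz oxp twm ycnk zljme qfh zhb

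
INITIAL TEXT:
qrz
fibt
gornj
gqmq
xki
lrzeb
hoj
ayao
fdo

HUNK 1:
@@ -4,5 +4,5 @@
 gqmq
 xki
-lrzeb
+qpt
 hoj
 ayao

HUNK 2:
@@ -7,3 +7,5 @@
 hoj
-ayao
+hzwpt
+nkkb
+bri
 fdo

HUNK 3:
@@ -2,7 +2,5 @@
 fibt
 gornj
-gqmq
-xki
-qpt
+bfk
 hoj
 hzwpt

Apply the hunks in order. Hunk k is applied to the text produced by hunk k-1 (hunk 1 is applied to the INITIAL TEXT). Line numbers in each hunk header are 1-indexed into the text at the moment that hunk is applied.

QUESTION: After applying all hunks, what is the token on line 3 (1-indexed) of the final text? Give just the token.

Answer: gornj

Derivation:
Hunk 1: at line 4 remove [lrzeb] add [qpt] -> 9 lines: qrz fibt gornj gqmq xki qpt hoj ayao fdo
Hunk 2: at line 7 remove [ayao] add [hzwpt,nkkb,bri] -> 11 lines: qrz fibt gornj gqmq xki qpt hoj hzwpt nkkb bri fdo
Hunk 3: at line 2 remove [gqmq,xki,qpt] add [bfk] -> 9 lines: qrz fibt gornj bfk hoj hzwpt nkkb bri fdo
Final line 3: gornj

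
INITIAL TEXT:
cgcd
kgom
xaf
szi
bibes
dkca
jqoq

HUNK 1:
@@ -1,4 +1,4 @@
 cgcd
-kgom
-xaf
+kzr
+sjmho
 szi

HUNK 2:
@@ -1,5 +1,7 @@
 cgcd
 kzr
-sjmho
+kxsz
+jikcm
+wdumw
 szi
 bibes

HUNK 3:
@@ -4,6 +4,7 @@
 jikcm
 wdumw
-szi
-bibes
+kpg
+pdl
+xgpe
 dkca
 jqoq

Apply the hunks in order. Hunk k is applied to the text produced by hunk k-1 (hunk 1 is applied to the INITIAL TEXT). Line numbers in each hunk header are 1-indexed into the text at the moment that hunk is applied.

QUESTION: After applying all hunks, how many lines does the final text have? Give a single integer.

Hunk 1: at line 1 remove [kgom,xaf] add [kzr,sjmho] -> 7 lines: cgcd kzr sjmho szi bibes dkca jqoq
Hunk 2: at line 1 remove [sjmho] add [kxsz,jikcm,wdumw] -> 9 lines: cgcd kzr kxsz jikcm wdumw szi bibes dkca jqoq
Hunk 3: at line 4 remove [szi,bibes] add [kpg,pdl,xgpe] -> 10 lines: cgcd kzr kxsz jikcm wdumw kpg pdl xgpe dkca jqoq
Final line count: 10

Answer: 10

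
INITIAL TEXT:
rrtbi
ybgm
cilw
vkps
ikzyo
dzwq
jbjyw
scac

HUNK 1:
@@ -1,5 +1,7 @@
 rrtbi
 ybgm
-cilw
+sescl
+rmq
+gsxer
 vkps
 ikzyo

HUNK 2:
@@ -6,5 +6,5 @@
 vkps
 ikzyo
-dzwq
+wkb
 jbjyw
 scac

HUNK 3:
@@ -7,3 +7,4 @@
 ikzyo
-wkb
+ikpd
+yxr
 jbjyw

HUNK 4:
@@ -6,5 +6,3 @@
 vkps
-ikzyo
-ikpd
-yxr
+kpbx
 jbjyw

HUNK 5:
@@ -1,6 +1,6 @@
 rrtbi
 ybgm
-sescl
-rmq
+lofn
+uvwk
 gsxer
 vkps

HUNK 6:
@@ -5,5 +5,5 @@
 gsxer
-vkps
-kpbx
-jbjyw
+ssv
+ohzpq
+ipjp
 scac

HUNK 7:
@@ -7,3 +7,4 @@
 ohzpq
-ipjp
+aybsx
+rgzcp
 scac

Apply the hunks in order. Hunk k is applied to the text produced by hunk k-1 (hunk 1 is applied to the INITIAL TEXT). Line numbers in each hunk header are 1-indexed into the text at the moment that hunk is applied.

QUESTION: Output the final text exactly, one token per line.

Answer: rrtbi
ybgm
lofn
uvwk
gsxer
ssv
ohzpq
aybsx
rgzcp
scac

Derivation:
Hunk 1: at line 1 remove [cilw] add [sescl,rmq,gsxer] -> 10 lines: rrtbi ybgm sescl rmq gsxer vkps ikzyo dzwq jbjyw scac
Hunk 2: at line 6 remove [dzwq] add [wkb] -> 10 lines: rrtbi ybgm sescl rmq gsxer vkps ikzyo wkb jbjyw scac
Hunk 3: at line 7 remove [wkb] add [ikpd,yxr] -> 11 lines: rrtbi ybgm sescl rmq gsxer vkps ikzyo ikpd yxr jbjyw scac
Hunk 4: at line 6 remove [ikzyo,ikpd,yxr] add [kpbx] -> 9 lines: rrtbi ybgm sescl rmq gsxer vkps kpbx jbjyw scac
Hunk 5: at line 1 remove [sescl,rmq] add [lofn,uvwk] -> 9 lines: rrtbi ybgm lofn uvwk gsxer vkps kpbx jbjyw scac
Hunk 6: at line 5 remove [vkps,kpbx,jbjyw] add [ssv,ohzpq,ipjp] -> 9 lines: rrtbi ybgm lofn uvwk gsxer ssv ohzpq ipjp scac
Hunk 7: at line 7 remove [ipjp] add [aybsx,rgzcp] -> 10 lines: rrtbi ybgm lofn uvwk gsxer ssv ohzpq aybsx rgzcp scac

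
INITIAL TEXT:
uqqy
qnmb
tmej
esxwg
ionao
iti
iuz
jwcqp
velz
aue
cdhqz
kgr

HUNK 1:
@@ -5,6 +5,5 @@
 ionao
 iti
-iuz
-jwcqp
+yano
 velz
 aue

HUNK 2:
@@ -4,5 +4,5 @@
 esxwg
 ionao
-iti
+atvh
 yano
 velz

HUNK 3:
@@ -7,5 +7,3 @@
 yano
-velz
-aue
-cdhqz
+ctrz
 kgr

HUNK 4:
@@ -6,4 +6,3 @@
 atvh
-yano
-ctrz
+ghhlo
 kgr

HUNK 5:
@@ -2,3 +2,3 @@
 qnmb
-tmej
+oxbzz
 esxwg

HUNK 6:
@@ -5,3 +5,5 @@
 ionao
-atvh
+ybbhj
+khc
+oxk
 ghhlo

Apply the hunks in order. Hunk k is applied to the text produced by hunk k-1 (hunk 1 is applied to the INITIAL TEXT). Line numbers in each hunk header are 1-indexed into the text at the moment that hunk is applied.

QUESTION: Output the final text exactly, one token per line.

Hunk 1: at line 5 remove [iuz,jwcqp] add [yano] -> 11 lines: uqqy qnmb tmej esxwg ionao iti yano velz aue cdhqz kgr
Hunk 2: at line 4 remove [iti] add [atvh] -> 11 lines: uqqy qnmb tmej esxwg ionao atvh yano velz aue cdhqz kgr
Hunk 3: at line 7 remove [velz,aue,cdhqz] add [ctrz] -> 9 lines: uqqy qnmb tmej esxwg ionao atvh yano ctrz kgr
Hunk 4: at line 6 remove [yano,ctrz] add [ghhlo] -> 8 lines: uqqy qnmb tmej esxwg ionao atvh ghhlo kgr
Hunk 5: at line 2 remove [tmej] add [oxbzz] -> 8 lines: uqqy qnmb oxbzz esxwg ionao atvh ghhlo kgr
Hunk 6: at line 5 remove [atvh] add [ybbhj,khc,oxk] -> 10 lines: uqqy qnmb oxbzz esxwg ionao ybbhj khc oxk ghhlo kgr

Answer: uqqy
qnmb
oxbzz
esxwg
ionao
ybbhj
khc
oxk
ghhlo
kgr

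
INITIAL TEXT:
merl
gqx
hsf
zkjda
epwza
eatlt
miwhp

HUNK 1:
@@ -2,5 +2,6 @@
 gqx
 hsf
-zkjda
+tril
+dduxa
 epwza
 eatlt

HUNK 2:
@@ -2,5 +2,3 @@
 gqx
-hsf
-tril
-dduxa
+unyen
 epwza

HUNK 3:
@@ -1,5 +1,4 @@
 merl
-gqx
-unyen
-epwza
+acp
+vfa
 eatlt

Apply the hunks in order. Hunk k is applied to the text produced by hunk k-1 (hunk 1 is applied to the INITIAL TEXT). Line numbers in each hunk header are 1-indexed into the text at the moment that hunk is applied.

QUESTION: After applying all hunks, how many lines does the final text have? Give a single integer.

Answer: 5

Derivation:
Hunk 1: at line 2 remove [zkjda] add [tril,dduxa] -> 8 lines: merl gqx hsf tril dduxa epwza eatlt miwhp
Hunk 2: at line 2 remove [hsf,tril,dduxa] add [unyen] -> 6 lines: merl gqx unyen epwza eatlt miwhp
Hunk 3: at line 1 remove [gqx,unyen,epwza] add [acp,vfa] -> 5 lines: merl acp vfa eatlt miwhp
Final line count: 5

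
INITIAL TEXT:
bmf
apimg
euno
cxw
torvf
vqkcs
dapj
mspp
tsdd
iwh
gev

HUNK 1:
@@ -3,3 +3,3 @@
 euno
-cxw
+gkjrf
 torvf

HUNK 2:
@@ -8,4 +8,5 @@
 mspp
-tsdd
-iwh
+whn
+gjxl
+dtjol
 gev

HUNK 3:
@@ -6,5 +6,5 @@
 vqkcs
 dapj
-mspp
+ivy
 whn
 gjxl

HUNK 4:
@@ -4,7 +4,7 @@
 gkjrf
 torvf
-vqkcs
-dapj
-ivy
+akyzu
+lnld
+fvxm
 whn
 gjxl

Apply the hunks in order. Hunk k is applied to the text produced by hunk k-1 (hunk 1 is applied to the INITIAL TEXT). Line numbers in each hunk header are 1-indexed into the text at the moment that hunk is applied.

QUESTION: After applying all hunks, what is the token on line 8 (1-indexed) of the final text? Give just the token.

Hunk 1: at line 3 remove [cxw] add [gkjrf] -> 11 lines: bmf apimg euno gkjrf torvf vqkcs dapj mspp tsdd iwh gev
Hunk 2: at line 8 remove [tsdd,iwh] add [whn,gjxl,dtjol] -> 12 lines: bmf apimg euno gkjrf torvf vqkcs dapj mspp whn gjxl dtjol gev
Hunk 3: at line 6 remove [mspp] add [ivy] -> 12 lines: bmf apimg euno gkjrf torvf vqkcs dapj ivy whn gjxl dtjol gev
Hunk 4: at line 4 remove [vqkcs,dapj,ivy] add [akyzu,lnld,fvxm] -> 12 lines: bmf apimg euno gkjrf torvf akyzu lnld fvxm whn gjxl dtjol gev
Final line 8: fvxm

Answer: fvxm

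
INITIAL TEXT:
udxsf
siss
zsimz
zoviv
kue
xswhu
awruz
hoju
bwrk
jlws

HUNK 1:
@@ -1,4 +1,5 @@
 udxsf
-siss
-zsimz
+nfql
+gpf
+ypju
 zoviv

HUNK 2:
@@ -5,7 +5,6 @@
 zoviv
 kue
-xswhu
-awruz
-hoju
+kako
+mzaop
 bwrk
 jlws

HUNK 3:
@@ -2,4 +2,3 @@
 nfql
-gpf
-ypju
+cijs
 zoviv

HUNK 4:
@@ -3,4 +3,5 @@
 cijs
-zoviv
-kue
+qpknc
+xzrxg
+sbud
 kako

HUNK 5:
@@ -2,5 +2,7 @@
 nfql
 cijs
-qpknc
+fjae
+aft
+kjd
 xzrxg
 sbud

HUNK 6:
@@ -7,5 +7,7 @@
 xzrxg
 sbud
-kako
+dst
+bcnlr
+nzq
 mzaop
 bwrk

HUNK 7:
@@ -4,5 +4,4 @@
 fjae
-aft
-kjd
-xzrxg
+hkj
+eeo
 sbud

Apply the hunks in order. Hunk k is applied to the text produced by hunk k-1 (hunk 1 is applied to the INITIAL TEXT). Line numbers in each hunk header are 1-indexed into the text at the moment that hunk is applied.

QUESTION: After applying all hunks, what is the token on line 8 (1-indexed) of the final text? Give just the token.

Answer: dst

Derivation:
Hunk 1: at line 1 remove [siss,zsimz] add [nfql,gpf,ypju] -> 11 lines: udxsf nfql gpf ypju zoviv kue xswhu awruz hoju bwrk jlws
Hunk 2: at line 5 remove [xswhu,awruz,hoju] add [kako,mzaop] -> 10 lines: udxsf nfql gpf ypju zoviv kue kako mzaop bwrk jlws
Hunk 3: at line 2 remove [gpf,ypju] add [cijs] -> 9 lines: udxsf nfql cijs zoviv kue kako mzaop bwrk jlws
Hunk 4: at line 3 remove [zoviv,kue] add [qpknc,xzrxg,sbud] -> 10 lines: udxsf nfql cijs qpknc xzrxg sbud kako mzaop bwrk jlws
Hunk 5: at line 2 remove [qpknc] add [fjae,aft,kjd] -> 12 lines: udxsf nfql cijs fjae aft kjd xzrxg sbud kako mzaop bwrk jlws
Hunk 6: at line 7 remove [kako] add [dst,bcnlr,nzq] -> 14 lines: udxsf nfql cijs fjae aft kjd xzrxg sbud dst bcnlr nzq mzaop bwrk jlws
Hunk 7: at line 4 remove [aft,kjd,xzrxg] add [hkj,eeo] -> 13 lines: udxsf nfql cijs fjae hkj eeo sbud dst bcnlr nzq mzaop bwrk jlws
Final line 8: dst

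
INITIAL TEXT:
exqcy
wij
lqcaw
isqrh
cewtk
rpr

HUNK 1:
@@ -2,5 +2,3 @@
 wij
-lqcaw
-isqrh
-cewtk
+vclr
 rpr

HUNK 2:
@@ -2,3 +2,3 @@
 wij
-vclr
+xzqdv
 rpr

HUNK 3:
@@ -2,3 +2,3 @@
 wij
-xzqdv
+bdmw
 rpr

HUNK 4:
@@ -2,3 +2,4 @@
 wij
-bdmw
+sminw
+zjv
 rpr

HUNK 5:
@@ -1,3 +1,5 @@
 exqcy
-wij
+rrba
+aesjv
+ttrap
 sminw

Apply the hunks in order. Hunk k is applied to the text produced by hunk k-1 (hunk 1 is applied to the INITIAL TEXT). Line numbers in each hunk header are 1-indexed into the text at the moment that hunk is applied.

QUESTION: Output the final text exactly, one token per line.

Hunk 1: at line 2 remove [lqcaw,isqrh,cewtk] add [vclr] -> 4 lines: exqcy wij vclr rpr
Hunk 2: at line 2 remove [vclr] add [xzqdv] -> 4 lines: exqcy wij xzqdv rpr
Hunk 3: at line 2 remove [xzqdv] add [bdmw] -> 4 lines: exqcy wij bdmw rpr
Hunk 4: at line 2 remove [bdmw] add [sminw,zjv] -> 5 lines: exqcy wij sminw zjv rpr
Hunk 5: at line 1 remove [wij] add [rrba,aesjv,ttrap] -> 7 lines: exqcy rrba aesjv ttrap sminw zjv rpr

Answer: exqcy
rrba
aesjv
ttrap
sminw
zjv
rpr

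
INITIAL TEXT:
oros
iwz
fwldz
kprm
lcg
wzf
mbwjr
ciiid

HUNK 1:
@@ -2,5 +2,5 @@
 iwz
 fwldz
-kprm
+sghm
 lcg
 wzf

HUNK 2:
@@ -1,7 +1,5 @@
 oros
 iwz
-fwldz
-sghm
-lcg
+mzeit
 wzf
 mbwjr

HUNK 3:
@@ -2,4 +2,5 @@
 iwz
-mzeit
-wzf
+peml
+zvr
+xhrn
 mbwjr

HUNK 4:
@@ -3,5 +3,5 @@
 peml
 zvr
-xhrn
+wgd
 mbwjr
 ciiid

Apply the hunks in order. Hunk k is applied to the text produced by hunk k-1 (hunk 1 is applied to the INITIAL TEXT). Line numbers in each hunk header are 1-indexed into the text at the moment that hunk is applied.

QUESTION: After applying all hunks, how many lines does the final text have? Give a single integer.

Hunk 1: at line 2 remove [kprm] add [sghm] -> 8 lines: oros iwz fwldz sghm lcg wzf mbwjr ciiid
Hunk 2: at line 1 remove [fwldz,sghm,lcg] add [mzeit] -> 6 lines: oros iwz mzeit wzf mbwjr ciiid
Hunk 3: at line 2 remove [mzeit,wzf] add [peml,zvr,xhrn] -> 7 lines: oros iwz peml zvr xhrn mbwjr ciiid
Hunk 4: at line 3 remove [xhrn] add [wgd] -> 7 lines: oros iwz peml zvr wgd mbwjr ciiid
Final line count: 7

Answer: 7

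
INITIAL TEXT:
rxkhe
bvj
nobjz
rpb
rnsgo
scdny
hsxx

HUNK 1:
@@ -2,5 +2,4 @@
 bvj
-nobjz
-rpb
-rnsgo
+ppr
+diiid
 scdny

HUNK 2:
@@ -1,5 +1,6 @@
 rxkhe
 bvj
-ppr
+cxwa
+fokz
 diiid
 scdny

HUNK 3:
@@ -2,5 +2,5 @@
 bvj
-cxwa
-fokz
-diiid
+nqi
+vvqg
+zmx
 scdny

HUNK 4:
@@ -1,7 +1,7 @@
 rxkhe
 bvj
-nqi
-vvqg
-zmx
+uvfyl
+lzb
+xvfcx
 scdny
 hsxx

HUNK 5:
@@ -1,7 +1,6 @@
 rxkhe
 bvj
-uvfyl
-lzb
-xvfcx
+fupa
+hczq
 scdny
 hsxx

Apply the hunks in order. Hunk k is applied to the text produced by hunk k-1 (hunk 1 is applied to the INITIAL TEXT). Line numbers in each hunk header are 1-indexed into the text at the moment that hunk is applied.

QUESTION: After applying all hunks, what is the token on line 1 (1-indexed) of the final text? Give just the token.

Hunk 1: at line 2 remove [nobjz,rpb,rnsgo] add [ppr,diiid] -> 6 lines: rxkhe bvj ppr diiid scdny hsxx
Hunk 2: at line 1 remove [ppr] add [cxwa,fokz] -> 7 lines: rxkhe bvj cxwa fokz diiid scdny hsxx
Hunk 3: at line 2 remove [cxwa,fokz,diiid] add [nqi,vvqg,zmx] -> 7 lines: rxkhe bvj nqi vvqg zmx scdny hsxx
Hunk 4: at line 1 remove [nqi,vvqg,zmx] add [uvfyl,lzb,xvfcx] -> 7 lines: rxkhe bvj uvfyl lzb xvfcx scdny hsxx
Hunk 5: at line 1 remove [uvfyl,lzb,xvfcx] add [fupa,hczq] -> 6 lines: rxkhe bvj fupa hczq scdny hsxx
Final line 1: rxkhe

Answer: rxkhe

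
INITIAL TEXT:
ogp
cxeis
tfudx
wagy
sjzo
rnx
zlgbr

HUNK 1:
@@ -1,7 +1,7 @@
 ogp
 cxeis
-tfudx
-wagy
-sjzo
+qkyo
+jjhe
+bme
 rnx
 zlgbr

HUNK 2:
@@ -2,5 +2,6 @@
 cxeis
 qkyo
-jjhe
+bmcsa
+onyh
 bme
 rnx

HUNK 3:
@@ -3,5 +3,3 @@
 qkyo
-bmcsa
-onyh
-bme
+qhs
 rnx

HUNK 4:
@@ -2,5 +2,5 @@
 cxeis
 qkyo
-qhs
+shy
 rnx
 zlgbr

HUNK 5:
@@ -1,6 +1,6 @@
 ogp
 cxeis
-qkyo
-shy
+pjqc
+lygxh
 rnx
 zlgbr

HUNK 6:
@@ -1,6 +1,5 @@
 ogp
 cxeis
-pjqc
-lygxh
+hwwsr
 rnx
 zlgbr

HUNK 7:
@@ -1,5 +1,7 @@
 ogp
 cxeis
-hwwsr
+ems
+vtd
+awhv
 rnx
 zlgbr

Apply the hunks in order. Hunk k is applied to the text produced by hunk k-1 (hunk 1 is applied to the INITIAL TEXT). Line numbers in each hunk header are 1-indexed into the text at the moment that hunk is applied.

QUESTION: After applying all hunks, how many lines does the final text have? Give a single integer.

Hunk 1: at line 1 remove [tfudx,wagy,sjzo] add [qkyo,jjhe,bme] -> 7 lines: ogp cxeis qkyo jjhe bme rnx zlgbr
Hunk 2: at line 2 remove [jjhe] add [bmcsa,onyh] -> 8 lines: ogp cxeis qkyo bmcsa onyh bme rnx zlgbr
Hunk 3: at line 3 remove [bmcsa,onyh,bme] add [qhs] -> 6 lines: ogp cxeis qkyo qhs rnx zlgbr
Hunk 4: at line 2 remove [qhs] add [shy] -> 6 lines: ogp cxeis qkyo shy rnx zlgbr
Hunk 5: at line 1 remove [qkyo,shy] add [pjqc,lygxh] -> 6 lines: ogp cxeis pjqc lygxh rnx zlgbr
Hunk 6: at line 1 remove [pjqc,lygxh] add [hwwsr] -> 5 lines: ogp cxeis hwwsr rnx zlgbr
Hunk 7: at line 1 remove [hwwsr] add [ems,vtd,awhv] -> 7 lines: ogp cxeis ems vtd awhv rnx zlgbr
Final line count: 7

Answer: 7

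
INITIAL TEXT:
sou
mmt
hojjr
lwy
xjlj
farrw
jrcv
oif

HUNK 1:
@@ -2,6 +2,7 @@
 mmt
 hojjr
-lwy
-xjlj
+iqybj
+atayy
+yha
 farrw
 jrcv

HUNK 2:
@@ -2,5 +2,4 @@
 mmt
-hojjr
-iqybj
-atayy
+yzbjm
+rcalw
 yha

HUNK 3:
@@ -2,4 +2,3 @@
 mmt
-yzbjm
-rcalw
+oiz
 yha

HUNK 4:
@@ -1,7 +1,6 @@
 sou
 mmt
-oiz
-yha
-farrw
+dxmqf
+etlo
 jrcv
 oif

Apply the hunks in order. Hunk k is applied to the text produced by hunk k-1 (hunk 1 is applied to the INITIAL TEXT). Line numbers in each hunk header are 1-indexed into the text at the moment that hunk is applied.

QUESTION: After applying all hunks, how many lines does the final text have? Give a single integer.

Answer: 6

Derivation:
Hunk 1: at line 2 remove [lwy,xjlj] add [iqybj,atayy,yha] -> 9 lines: sou mmt hojjr iqybj atayy yha farrw jrcv oif
Hunk 2: at line 2 remove [hojjr,iqybj,atayy] add [yzbjm,rcalw] -> 8 lines: sou mmt yzbjm rcalw yha farrw jrcv oif
Hunk 3: at line 2 remove [yzbjm,rcalw] add [oiz] -> 7 lines: sou mmt oiz yha farrw jrcv oif
Hunk 4: at line 1 remove [oiz,yha,farrw] add [dxmqf,etlo] -> 6 lines: sou mmt dxmqf etlo jrcv oif
Final line count: 6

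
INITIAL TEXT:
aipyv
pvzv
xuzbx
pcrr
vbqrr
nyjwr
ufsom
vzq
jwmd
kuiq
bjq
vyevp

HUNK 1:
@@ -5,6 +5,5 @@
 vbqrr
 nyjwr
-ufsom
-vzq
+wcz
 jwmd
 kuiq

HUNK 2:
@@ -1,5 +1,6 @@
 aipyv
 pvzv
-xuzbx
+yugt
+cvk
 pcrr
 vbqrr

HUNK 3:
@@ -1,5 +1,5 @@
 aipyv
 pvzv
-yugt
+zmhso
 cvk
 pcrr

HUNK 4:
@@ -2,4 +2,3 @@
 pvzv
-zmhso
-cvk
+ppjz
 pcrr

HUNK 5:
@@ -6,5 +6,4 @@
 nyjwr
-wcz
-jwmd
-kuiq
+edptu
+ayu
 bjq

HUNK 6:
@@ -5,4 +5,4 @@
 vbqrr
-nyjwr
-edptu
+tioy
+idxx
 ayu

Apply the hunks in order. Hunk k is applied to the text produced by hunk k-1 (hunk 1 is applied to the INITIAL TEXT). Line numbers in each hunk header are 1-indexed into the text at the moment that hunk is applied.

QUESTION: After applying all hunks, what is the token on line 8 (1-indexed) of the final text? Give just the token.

Answer: ayu

Derivation:
Hunk 1: at line 5 remove [ufsom,vzq] add [wcz] -> 11 lines: aipyv pvzv xuzbx pcrr vbqrr nyjwr wcz jwmd kuiq bjq vyevp
Hunk 2: at line 1 remove [xuzbx] add [yugt,cvk] -> 12 lines: aipyv pvzv yugt cvk pcrr vbqrr nyjwr wcz jwmd kuiq bjq vyevp
Hunk 3: at line 1 remove [yugt] add [zmhso] -> 12 lines: aipyv pvzv zmhso cvk pcrr vbqrr nyjwr wcz jwmd kuiq bjq vyevp
Hunk 4: at line 2 remove [zmhso,cvk] add [ppjz] -> 11 lines: aipyv pvzv ppjz pcrr vbqrr nyjwr wcz jwmd kuiq bjq vyevp
Hunk 5: at line 6 remove [wcz,jwmd,kuiq] add [edptu,ayu] -> 10 lines: aipyv pvzv ppjz pcrr vbqrr nyjwr edptu ayu bjq vyevp
Hunk 6: at line 5 remove [nyjwr,edptu] add [tioy,idxx] -> 10 lines: aipyv pvzv ppjz pcrr vbqrr tioy idxx ayu bjq vyevp
Final line 8: ayu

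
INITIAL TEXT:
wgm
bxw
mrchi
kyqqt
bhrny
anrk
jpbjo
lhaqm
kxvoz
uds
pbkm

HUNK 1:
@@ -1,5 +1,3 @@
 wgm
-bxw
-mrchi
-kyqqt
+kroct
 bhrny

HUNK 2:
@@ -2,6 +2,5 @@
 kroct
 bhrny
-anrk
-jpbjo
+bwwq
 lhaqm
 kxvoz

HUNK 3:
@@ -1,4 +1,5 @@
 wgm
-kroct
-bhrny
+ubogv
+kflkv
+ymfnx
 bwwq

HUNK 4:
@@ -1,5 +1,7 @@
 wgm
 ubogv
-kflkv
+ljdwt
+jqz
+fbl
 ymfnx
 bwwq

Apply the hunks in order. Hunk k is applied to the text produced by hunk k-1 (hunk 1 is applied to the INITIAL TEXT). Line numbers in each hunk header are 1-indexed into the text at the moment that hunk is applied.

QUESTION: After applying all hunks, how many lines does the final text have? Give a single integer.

Answer: 11

Derivation:
Hunk 1: at line 1 remove [bxw,mrchi,kyqqt] add [kroct] -> 9 lines: wgm kroct bhrny anrk jpbjo lhaqm kxvoz uds pbkm
Hunk 2: at line 2 remove [anrk,jpbjo] add [bwwq] -> 8 lines: wgm kroct bhrny bwwq lhaqm kxvoz uds pbkm
Hunk 3: at line 1 remove [kroct,bhrny] add [ubogv,kflkv,ymfnx] -> 9 lines: wgm ubogv kflkv ymfnx bwwq lhaqm kxvoz uds pbkm
Hunk 4: at line 1 remove [kflkv] add [ljdwt,jqz,fbl] -> 11 lines: wgm ubogv ljdwt jqz fbl ymfnx bwwq lhaqm kxvoz uds pbkm
Final line count: 11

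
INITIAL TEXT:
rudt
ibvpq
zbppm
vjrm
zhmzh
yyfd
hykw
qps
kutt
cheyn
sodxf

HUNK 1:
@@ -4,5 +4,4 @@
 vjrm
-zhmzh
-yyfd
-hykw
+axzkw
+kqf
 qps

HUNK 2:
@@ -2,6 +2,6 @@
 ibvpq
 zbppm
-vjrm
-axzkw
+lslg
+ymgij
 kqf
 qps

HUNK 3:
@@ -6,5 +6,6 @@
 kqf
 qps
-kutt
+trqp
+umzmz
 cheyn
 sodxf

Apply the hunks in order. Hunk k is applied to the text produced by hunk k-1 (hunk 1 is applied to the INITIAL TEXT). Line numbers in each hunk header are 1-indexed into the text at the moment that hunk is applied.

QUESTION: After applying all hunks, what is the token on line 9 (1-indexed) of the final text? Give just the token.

Hunk 1: at line 4 remove [zhmzh,yyfd,hykw] add [axzkw,kqf] -> 10 lines: rudt ibvpq zbppm vjrm axzkw kqf qps kutt cheyn sodxf
Hunk 2: at line 2 remove [vjrm,axzkw] add [lslg,ymgij] -> 10 lines: rudt ibvpq zbppm lslg ymgij kqf qps kutt cheyn sodxf
Hunk 3: at line 6 remove [kutt] add [trqp,umzmz] -> 11 lines: rudt ibvpq zbppm lslg ymgij kqf qps trqp umzmz cheyn sodxf
Final line 9: umzmz

Answer: umzmz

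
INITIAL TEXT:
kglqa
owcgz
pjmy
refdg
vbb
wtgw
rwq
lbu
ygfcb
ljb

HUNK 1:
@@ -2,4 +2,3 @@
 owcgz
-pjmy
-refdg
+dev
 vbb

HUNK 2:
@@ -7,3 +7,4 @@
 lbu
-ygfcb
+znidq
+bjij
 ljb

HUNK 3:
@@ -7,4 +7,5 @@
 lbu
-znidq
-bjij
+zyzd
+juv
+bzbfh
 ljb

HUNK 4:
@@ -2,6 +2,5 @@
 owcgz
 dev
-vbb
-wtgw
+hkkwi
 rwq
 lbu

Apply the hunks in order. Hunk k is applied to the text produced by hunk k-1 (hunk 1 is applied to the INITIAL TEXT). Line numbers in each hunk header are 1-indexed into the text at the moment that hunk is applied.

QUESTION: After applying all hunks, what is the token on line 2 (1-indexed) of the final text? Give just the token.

Hunk 1: at line 2 remove [pjmy,refdg] add [dev] -> 9 lines: kglqa owcgz dev vbb wtgw rwq lbu ygfcb ljb
Hunk 2: at line 7 remove [ygfcb] add [znidq,bjij] -> 10 lines: kglqa owcgz dev vbb wtgw rwq lbu znidq bjij ljb
Hunk 3: at line 7 remove [znidq,bjij] add [zyzd,juv,bzbfh] -> 11 lines: kglqa owcgz dev vbb wtgw rwq lbu zyzd juv bzbfh ljb
Hunk 4: at line 2 remove [vbb,wtgw] add [hkkwi] -> 10 lines: kglqa owcgz dev hkkwi rwq lbu zyzd juv bzbfh ljb
Final line 2: owcgz

Answer: owcgz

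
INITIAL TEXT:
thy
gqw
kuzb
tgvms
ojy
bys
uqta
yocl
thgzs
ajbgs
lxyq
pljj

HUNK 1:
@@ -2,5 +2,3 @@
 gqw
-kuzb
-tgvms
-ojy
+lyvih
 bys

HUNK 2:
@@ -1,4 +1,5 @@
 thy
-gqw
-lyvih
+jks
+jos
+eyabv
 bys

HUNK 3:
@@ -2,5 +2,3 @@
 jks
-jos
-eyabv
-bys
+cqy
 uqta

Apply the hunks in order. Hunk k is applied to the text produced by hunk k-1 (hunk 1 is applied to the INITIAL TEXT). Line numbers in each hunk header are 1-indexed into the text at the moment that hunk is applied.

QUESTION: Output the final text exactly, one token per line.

Answer: thy
jks
cqy
uqta
yocl
thgzs
ajbgs
lxyq
pljj

Derivation:
Hunk 1: at line 2 remove [kuzb,tgvms,ojy] add [lyvih] -> 10 lines: thy gqw lyvih bys uqta yocl thgzs ajbgs lxyq pljj
Hunk 2: at line 1 remove [gqw,lyvih] add [jks,jos,eyabv] -> 11 lines: thy jks jos eyabv bys uqta yocl thgzs ajbgs lxyq pljj
Hunk 3: at line 2 remove [jos,eyabv,bys] add [cqy] -> 9 lines: thy jks cqy uqta yocl thgzs ajbgs lxyq pljj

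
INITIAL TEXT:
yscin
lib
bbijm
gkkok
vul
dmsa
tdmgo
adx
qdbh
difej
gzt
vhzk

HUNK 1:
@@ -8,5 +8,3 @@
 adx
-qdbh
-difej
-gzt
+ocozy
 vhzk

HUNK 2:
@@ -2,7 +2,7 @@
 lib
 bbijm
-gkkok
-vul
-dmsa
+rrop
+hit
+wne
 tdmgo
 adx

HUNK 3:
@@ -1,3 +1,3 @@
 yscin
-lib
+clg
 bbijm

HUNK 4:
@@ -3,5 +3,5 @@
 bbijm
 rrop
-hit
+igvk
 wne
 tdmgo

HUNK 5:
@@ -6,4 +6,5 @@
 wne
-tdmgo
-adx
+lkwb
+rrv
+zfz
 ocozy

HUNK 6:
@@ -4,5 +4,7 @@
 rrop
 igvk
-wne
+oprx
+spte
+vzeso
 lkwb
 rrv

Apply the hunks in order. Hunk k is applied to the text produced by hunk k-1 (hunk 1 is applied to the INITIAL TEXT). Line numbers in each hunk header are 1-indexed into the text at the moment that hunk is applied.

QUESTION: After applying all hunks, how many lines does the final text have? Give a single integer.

Answer: 13

Derivation:
Hunk 1: at line 8 remove [qdbh,difej,gzt] add [ocozy] -> 10 lines: yscin lib bbijm gkkok vul dmsa tdmgo adx ocozy vhzk
Hunk 2: at line 2 remove [gkkok,vul,dmsa] add [rrop,hit,wne] -> 10 lines: yscin lib bbijm rrop hit wne tdmgo adx ocozy vhzk
Hunk 3: at line 1 remove [lib] add [clg] -> 10 lines: yscin clg bbijm rrop hit wne tdmgo adx ocozy vhzk
Hunk 4: at line 3 remove [hit] add [igvk] -> 10 lines: yscin clg bbijm rrop igvk wne tdmgo adx ocozy vhzk
Hunk 5: at line 6 remove [tdmgo,adx] add [lkwb,rrv,zfz] -> 11 lines: yscin clg bbijm rrop igvk wne lkwb rrv zfz ocozy vhzk
Hunk 6: at line 4 remove [wne] add [oprx,spte,vzeso] -> 13 lines: yscin clg bbijm rrop igvk oprx spte vzeso lkwb rrv zfz ocozy vhzk
Final line count: 13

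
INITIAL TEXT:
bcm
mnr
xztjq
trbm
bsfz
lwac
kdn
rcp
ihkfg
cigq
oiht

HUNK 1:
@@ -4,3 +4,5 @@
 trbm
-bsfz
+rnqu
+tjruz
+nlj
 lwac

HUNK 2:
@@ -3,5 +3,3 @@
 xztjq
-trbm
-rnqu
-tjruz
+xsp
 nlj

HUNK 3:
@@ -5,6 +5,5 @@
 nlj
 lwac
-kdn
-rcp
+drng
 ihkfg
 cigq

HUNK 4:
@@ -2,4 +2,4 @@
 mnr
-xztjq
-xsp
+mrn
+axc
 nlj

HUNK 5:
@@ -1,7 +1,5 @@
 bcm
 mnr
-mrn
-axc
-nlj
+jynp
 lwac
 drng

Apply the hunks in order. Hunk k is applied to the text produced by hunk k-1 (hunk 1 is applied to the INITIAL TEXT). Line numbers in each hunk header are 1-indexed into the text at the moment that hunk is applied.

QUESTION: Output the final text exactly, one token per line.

Answer: bcm
mnr
jynp
lwac
drng
ihkfg
cigq
oiht

Derivation:
Hunk 1: at line 4 remove [bsfz] add [rnqu,tjruz,nlj] -> 13 lines: bcm mnr xztjq trbm rnqu tjruz nlj lwac kdn rcp ihkfg cigq oiht
Hunk 2: at line 3 remove [trbm,rnqu,tjruz] add [xsp] -> 11 lines: bcm mnr xztjq xsp nlj lwac kdn rcp ihkfg cigq oiht
Hunk 3: at line 5 remove [kdn,rcp] add [drng] -> 10 lines: bcm mnr xztjq xsp nlj lwac drng ihkfg cigq oiht
Hunk 4: at line 2 remove [xztjq,xsp] add [mrn,axc] -> 10 lines: bcm mnr mrn axc nlj lwac drng ihkfg cigq oiht
Hunk 5: at line 1 remove [mrn,axc,nlj] add [jynp] -> 8 lines: bcm mnr jynp lwac drng ihkfg cigq oiht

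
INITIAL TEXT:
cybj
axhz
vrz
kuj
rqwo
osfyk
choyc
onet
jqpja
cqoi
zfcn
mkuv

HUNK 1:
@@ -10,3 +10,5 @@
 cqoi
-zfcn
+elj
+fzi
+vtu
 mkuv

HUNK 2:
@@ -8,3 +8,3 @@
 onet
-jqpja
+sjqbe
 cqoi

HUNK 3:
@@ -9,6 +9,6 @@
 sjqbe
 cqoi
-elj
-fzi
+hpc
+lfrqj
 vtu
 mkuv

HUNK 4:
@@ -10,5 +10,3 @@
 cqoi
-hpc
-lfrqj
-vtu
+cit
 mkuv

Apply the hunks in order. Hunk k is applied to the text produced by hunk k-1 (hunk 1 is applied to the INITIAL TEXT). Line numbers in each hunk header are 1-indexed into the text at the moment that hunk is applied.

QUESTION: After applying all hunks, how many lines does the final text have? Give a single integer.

Hunk 1: at line 10 remove [zfcn] add [elj,fzi,vtu] -> 14 lines: cybj axhz vrz kuj rqwo osfyk choyc onet jqpja cqoi elj fzi vtu mkuv
Hunk 2: at line 8 remove [jqpja] add [sjqbe] -> 14 lines: cybj axhz vrz kuj rqwo osfyk choyc onet sjqbe cqoi elj fzi vtu mkuv
Hunk 3: at line 9 remove [elj,fzi] add [hpc,lfrqj] -> 14 lines: cybj axhz vrz kuj rqwo osfyk choyc onet sjqbe cqoi hpc lfrqj vtu mkuv
Hunk 4: at line 10 remove [hpc,lfrqj,vtu] add [cit] -> 12 lines: cybj axhz vrz kuj rqwo osfyk choyc onet sjqbe cqoi cit mkuv
Final line count: 12

Answer: 12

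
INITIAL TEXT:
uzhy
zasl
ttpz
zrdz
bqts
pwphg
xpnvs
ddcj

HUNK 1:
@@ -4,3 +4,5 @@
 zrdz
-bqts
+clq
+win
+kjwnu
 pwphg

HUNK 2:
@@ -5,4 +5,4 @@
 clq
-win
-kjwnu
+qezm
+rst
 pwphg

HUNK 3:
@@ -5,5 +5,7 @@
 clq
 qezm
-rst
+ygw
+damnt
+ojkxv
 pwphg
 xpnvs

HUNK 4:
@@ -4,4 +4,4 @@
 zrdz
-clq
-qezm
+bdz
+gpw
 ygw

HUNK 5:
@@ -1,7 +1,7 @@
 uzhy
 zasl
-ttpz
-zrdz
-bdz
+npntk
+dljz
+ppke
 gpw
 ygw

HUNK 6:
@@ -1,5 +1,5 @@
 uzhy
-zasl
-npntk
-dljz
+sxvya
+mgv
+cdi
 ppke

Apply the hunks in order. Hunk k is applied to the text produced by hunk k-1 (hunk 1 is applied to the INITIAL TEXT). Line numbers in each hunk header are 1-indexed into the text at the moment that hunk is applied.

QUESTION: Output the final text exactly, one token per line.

Hunk 1: at line 4 remove [bqts] add [clq,win,kjwnu] -> 10 lines: uzhy zasl ttpz zrdz clq win kjwnu pwphg xpnvs ddcj
Hunk 2: at line 5 remove [win,kjwnu] add [qezm,rst] -> 10 lines: uzhy zasl ttpz zrdz clq qezm rst pwphg xpnvs ddcj
Hunk 3: at line 5 remove [rst] add [ygw,damnt,ojkxv] -> 12 lines: uzhy zasl ttpz zrdz clq qezm ygw damnt ojkxv pwphg xpnvs ddcj
Hunk 4: at line 4 remove [clq,qezm] add [bdz,gpw] -> 12 lines: uzhy zasl ttpz zrdz bdz gpw ygw damnt ojkxv pwphg xpnvs ddcj
Hunk 5: at line 1 remove [ttpz,zrdz,bdz] add [npntk,dljz,ppke] -> 12 lines: uzhy zasl npntk dljz ppke gpw ygw damnt ojkxv pwphg xpnvs ddcj
Hunk 6: at line 1 remove [zasl,npntk,dljz] add [sxvya,mgv,cdi] -> 12 lines: uzhy sxvya mgv cdi ppke gpw ygw damnt ojkxv pwphg xpnvs ddcj

Answer: uzhy
sxvya
mgv
cdi
ppke
gpw
ygw
damnt
ojkxv
pwphg
xpnvs
ddcj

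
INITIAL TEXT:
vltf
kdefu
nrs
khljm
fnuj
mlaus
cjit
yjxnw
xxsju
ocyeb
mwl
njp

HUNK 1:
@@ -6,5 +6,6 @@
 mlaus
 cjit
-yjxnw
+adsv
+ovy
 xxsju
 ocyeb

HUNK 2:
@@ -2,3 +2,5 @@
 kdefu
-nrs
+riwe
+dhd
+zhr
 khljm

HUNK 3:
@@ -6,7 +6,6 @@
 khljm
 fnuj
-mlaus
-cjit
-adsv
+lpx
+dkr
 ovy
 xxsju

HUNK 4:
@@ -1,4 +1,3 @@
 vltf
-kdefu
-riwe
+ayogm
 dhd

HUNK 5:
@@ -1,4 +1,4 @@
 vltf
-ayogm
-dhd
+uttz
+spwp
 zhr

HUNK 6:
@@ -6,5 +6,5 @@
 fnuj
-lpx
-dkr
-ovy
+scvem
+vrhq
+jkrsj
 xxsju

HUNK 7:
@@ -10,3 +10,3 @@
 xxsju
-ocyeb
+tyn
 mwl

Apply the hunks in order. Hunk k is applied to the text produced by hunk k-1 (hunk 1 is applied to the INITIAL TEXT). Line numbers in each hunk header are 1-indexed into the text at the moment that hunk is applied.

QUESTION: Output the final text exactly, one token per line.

Hunk 1: at line 6 remove [yjxnw] add [adsv,ovy] -> 13 lines: vltf kdefu nrs khljm fnuj mlaus cjit adsv ovy xxsju ocyeb mwl njp
Hunk 2: at line 2 remove [nrs] add [riwe,dhd,zhr] -> 15 lines: vltf kdefu riwe dhd zhr khljm fnuj mlaus cjit adsv ovy xxsju ocyeb mwl njp
Hunk 3: at line 6 remove [mlaus,cjit,adsv] add [lpx,dkr] -> 14 lines: vltf kdefu riwe dhd zhr khljm fnuj lpx dkr ovy xxsju ocyeb mwl njp
Hunk 4: at line 1 remove [kdefu,riwe] add [ayogm] -> 13 lines: vltf ayogm dhd zhr khljm fnuj lpx dkr ovy xxsju ocyeb mwl njp
Hunk 5: at line 1 remove [ayogm,dhd] add [uttz,spwp] -> 13 lines: vltf uttz spwp zhr khljm fnuj lpx dkr ovy xxsju ocyeb mwl njp
Hunk 6: at line 6 remove [lpx,dkr,ovy] add [scvem,vrhq,jkrsj] -> 13 lines: vltf uttz spwp zhr khljm fnuj scvem vrhq jkrsj xxsju ocyeb mwl njp
Hunk 7: at line 10 remove [ocyeb] add [tyn] -> 13 lines: vltf uttz spwp zhr khljm fnuj scvem vrhq jkrsj xxsju tyn mwl njp

Answer: vltf
uttz
spwp
zhr
khljm
fnuj
scvem
vrhq
jkrsj
xxsju
tyn
mwl
njp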